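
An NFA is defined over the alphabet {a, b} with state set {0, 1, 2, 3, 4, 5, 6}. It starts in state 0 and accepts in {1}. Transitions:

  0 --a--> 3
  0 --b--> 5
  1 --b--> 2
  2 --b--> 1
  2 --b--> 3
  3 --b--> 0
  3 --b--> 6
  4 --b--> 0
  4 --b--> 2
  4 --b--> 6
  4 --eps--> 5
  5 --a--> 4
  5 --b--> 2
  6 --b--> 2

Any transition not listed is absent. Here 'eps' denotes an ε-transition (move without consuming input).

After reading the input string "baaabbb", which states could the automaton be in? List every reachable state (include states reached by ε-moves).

{0, 1, 2, 3, 6}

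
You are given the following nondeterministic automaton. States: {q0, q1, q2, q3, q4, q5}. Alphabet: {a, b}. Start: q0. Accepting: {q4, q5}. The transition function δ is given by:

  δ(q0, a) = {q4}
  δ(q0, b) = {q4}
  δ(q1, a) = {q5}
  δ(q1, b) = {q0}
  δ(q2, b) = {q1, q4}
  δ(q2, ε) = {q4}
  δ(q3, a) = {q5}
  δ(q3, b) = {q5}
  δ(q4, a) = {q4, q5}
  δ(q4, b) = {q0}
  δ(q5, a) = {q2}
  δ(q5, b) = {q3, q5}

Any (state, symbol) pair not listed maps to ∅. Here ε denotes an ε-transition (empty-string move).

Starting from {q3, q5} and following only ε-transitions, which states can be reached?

{q3, q5}

Begin with {q3, q5}.
No ε-moves leave this set, so the closure equals the set itself.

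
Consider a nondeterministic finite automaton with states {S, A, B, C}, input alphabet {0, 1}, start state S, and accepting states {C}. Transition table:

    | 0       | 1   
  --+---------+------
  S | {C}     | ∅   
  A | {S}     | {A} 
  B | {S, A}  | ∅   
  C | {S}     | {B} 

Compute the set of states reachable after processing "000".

{C}

Start in {S}.
Read '0': {S} → {C}.
Read '0': {C} → {S}.
Read '0': {S} → {C}.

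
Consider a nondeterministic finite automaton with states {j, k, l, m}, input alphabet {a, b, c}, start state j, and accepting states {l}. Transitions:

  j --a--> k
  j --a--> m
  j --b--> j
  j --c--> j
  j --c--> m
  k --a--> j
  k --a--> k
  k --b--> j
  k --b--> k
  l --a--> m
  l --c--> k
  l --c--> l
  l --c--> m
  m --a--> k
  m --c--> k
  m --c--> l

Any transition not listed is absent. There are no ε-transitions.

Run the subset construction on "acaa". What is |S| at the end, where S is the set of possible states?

Start in {j}.
Read 'a': j→{k, m}; now {k, m}.
Read 'c': k→∅, m→{k, l}; now {k, l}.
Read 'a': k→{j, k}, l→{m}; now {j, k, m}.
Read 'a': j→{k, m}, k→{j, k}, m→{k}; now {j, k, m}.
That set has 3 states.

3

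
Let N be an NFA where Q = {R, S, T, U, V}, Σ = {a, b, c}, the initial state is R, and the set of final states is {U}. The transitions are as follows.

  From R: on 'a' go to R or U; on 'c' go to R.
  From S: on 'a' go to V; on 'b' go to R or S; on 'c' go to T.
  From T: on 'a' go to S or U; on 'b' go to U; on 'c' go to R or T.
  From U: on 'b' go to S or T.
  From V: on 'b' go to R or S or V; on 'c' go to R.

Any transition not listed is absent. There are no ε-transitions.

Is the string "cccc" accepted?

No

Start in {R}.
Read 'c': R→{R}; now {R}.
Read 'c': R→{R}; now {R}.
Read 'c': R→{R}; now {R}.
Read 'c': R→{R}; now {R}.
The final set {R} contains no accepting state.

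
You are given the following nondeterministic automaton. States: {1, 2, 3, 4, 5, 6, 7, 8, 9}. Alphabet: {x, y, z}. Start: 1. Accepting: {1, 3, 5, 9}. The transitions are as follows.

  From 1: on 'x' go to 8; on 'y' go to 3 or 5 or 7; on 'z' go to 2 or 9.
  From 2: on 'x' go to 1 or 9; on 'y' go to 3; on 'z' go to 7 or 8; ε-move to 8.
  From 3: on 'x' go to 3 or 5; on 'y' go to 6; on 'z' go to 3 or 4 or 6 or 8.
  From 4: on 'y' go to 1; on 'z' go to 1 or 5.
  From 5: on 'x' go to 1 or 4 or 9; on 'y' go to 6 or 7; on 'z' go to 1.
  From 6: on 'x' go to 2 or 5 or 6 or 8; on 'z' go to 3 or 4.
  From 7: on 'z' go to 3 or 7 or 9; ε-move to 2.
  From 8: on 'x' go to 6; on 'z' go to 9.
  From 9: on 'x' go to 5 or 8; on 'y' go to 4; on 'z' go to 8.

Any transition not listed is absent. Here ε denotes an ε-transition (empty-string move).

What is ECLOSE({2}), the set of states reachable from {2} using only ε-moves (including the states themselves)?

Begin with {2}.
ε-move 2 → 8; add 8.

{2, 8}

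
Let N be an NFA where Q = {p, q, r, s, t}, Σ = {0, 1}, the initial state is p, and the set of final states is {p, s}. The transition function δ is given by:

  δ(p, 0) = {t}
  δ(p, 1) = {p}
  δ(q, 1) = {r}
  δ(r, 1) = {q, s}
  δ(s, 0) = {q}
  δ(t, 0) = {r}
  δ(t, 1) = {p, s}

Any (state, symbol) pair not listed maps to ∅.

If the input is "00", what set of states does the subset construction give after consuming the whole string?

{r}

Start in {p}.
Read '0': p→{t}; now {t}.
Read '0': t→{r}; now {r}.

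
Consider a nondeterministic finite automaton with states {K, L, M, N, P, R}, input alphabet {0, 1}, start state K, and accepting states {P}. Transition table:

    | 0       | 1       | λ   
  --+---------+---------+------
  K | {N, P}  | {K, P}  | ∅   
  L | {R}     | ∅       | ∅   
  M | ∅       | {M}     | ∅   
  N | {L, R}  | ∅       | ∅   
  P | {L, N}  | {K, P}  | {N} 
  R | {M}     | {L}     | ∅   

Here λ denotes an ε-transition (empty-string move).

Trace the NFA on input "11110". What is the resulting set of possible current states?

{L, N, P, R}

Start in {K}.
Read '1': K→{K, P}; union {K, P}; ε-closure = {K, N, P}.
Read '1': K→{K, P}, N→∅, P→{K, P}; union {K, P}; ε-closure = {K, N, P}.
Read '1': K→{K, P}, N→∅, P→{K, P}; union {K, P}; ε-closure = {K, N, P}.
Read '1': K→{K, P}, N→∅, P→{K, P}; union {K, P}; ε-closure = {K, N, P}.
Read '0': K→{N, P}, N→{L, R}, P→{L, N}; now {L, N, P, R}.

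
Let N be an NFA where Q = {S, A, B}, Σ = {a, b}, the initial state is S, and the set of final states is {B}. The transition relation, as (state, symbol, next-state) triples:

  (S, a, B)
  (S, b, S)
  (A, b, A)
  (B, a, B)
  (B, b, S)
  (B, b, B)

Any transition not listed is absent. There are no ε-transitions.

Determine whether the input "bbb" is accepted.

Start in {S}.
Read 'b': S→{S}; now {S}.
Read 'b': S→{S}; now {S}.
Read 'b': S→{S}; now {S}.
The final set {S} contains no accepting state.

No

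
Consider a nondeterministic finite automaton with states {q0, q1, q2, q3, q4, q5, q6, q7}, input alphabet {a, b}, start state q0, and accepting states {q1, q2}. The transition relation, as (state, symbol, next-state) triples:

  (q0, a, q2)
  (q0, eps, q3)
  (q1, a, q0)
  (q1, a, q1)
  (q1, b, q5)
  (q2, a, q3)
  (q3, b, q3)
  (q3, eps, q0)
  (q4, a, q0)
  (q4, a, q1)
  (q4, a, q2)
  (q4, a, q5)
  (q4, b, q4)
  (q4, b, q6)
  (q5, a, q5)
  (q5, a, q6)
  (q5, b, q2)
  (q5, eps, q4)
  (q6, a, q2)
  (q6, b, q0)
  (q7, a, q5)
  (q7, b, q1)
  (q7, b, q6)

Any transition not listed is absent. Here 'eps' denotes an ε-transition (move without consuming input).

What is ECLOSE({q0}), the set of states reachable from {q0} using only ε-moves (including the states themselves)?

{q0, q3}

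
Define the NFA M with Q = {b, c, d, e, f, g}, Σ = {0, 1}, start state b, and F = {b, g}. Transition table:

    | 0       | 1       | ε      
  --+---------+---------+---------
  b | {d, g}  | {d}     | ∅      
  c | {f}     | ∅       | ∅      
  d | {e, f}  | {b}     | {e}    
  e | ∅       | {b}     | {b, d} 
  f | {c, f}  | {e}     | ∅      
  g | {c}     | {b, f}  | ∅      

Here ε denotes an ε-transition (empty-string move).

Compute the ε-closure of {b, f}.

Begin with {b, f}.
No ε-moves leave this set, so the closure equals the set itself.

{b, f}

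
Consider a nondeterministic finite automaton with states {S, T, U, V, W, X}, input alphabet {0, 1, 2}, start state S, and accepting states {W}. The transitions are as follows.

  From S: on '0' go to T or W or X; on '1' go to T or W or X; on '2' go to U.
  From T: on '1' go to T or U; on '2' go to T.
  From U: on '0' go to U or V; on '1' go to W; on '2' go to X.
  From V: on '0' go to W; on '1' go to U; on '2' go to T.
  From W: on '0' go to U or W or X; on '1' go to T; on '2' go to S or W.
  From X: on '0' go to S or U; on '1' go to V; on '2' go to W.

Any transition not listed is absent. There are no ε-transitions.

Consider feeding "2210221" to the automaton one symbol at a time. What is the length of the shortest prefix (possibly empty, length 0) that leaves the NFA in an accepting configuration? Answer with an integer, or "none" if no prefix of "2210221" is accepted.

4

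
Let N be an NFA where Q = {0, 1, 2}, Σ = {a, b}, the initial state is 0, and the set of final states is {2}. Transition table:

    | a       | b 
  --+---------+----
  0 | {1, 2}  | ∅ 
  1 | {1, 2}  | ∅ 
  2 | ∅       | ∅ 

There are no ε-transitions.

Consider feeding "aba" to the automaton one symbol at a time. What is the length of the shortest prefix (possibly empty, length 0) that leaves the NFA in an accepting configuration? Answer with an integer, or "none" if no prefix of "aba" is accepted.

Start in {0}.
Read 'a': 0→{1, 2}; now {1, 2}.
None of the earlier sets intersect F, but {1, 2} does.

1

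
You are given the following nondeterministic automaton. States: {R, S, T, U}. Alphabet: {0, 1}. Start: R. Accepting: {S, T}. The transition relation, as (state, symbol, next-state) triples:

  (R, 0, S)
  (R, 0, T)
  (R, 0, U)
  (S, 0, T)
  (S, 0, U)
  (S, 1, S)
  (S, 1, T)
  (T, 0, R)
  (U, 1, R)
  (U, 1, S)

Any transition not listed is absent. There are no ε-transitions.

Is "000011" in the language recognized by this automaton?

Yes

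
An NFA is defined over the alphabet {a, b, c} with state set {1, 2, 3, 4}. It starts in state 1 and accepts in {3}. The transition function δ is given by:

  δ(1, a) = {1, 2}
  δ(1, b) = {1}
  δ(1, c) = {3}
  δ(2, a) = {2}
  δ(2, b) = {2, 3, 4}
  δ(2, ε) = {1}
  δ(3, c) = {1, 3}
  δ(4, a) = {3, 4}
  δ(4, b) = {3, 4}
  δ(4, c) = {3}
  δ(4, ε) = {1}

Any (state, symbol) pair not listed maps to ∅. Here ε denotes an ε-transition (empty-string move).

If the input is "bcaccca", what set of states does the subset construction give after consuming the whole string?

Start in {1}.
Read 'b': {1} → {1}.
Read 'c': {1} → {3}.
Read 'a': {3} → ∅.
The set is empty and remains empty for the remaining 4 symbols.

∅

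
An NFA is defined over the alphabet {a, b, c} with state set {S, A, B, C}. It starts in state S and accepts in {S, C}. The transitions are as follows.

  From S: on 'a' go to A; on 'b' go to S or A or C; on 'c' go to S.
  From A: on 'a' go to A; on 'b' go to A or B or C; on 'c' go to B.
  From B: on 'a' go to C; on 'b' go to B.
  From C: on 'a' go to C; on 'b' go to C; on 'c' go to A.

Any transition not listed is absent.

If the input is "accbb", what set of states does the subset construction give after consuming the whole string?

Start in {S}.
Read 'a': S→{A}; now {A}.
Read 'c': A→{B}; now {B}.
Read 'c': B→∅; now ∅.
The set is empty and remains empty for the remaining 2 symbols.

∅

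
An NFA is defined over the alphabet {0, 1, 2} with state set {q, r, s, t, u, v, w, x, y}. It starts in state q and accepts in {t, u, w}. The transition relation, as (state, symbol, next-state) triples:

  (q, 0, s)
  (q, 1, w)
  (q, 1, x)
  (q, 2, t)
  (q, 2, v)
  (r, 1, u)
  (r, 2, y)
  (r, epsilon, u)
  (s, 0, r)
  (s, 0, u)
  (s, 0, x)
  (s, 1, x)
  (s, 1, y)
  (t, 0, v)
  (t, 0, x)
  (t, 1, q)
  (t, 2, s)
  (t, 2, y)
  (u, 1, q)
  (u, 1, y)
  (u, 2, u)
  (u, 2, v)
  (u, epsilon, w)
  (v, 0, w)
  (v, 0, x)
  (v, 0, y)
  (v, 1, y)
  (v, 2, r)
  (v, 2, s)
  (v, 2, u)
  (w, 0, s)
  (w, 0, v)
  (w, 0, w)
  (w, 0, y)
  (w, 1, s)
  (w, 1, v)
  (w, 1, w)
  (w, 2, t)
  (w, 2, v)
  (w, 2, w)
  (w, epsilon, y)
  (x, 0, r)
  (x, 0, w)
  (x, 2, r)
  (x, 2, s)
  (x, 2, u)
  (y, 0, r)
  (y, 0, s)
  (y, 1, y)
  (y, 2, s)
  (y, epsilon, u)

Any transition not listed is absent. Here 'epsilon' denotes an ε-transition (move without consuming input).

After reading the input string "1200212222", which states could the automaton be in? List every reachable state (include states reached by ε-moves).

{r, s, t, u, v, w, y}

Start in {q}.
Read '1': q→{w, x}; union {w, x}; ε-closure = {u, w, x, y}.
Read '2': u→{u, v}, w→{t, v, w}, x→{r, s, u}, y→{s}; union {r, s, t, u, v, w}; ε-closure = {r, s, t, u, v, w, y}.
Read '0': r→∅, s→{r, u, x}, t→{v, x}, u→∅, v→{w, x, y}, w→{s, v, w, y}, y→{r, s}; now {r, s, u, v, w, x, y}.
Read '0': r→∅, s→{r, u, x}, u→∅, v→{w, x, y}, w→{s, v, w, y}, x→{r, w}, y→{r, s}; now {r, s, u, v, w, x, y}.
Read '2': r→{y}, s→∅, u→{u, v}, v→{r, s, u}, w→{t, v, w}, x→{r, s, u}, y→{s}; now {r, s, t, u, v, w, y}.
Read '1': r→{u}, s→{x, y}, t→{q}, u→{q, y}, v→{y}, w→{s, v, w}, y→{y}; now {q, s, u, v, w, x, y}.
Read '2': q→{t, v}, s→∅, u→{u, v}, v→{r, s, u}, w→{t, v, w}, x→{r, s, u}, y→{s}; union {r, s, t, u, v, w}; ε-closure = {r, s, t, u, v, w, y}.
Read '2': r→{y}, s→∅, t→{s, y}, u→{u, v}, v→{r, s, u}, w→{t, v, w}, y→{s}; now {r, s, t, u, v, w, y}.
Read '2': r→{y}, s→∅, t→{s, y}, u→{u, v}, v→{r, s, u}, w→{t, v, w}, y→{s}; now {r, s, t, u, v, w, y}.
Read '2': r→{y}, s→∅, t→{s, y}, u→{u, v}, v→{r, s, u}, w→{t, v, w}, y→{s}; now {r, s, t, u, v, w, y}.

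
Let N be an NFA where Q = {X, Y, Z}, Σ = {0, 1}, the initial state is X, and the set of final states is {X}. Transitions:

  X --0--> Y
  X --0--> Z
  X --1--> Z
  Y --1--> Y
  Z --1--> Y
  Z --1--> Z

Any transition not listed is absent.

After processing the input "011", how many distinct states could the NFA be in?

Start in {X}.
Read '0': {X} → {Y, Z}.
Read '1': {Y, Z} → {Y, Z}.
Read '1': {Y, Z} → {Y, Z}.
That set has 2 states.

2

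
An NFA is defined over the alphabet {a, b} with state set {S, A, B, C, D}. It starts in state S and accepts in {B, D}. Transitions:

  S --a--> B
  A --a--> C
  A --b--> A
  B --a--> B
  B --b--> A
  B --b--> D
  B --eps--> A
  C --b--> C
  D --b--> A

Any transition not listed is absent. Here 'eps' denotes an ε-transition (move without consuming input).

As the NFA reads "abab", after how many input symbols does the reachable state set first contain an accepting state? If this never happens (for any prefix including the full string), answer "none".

1

Start in {S}.
Read 'a': S→{B}; union {B}; ε-closure = {A, B}.
None of the earlier sets intersect F, but {A, B} does.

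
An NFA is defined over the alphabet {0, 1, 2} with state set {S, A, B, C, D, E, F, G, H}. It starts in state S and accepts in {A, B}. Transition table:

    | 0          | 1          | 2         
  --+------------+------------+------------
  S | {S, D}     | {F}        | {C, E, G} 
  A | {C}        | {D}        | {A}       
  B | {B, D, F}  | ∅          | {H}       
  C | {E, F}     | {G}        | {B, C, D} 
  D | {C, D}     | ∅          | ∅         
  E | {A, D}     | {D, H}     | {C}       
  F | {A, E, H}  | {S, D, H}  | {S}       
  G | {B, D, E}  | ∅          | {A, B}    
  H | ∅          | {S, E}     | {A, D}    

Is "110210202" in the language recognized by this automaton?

Start in {S}.
Read '1': S→{F}; now {F}.
Read '1': F→{S, D, H}; now {S, D, H}.
Read '0': S→{S, D}, D→{C, D}, H→∅; now {S, C, D}.
Read '2': S→{C, E, G}, C→{B, C, D}, D→∅; now {B, C, D, E, G}.
Read '1': B→∅, C→{G}, D→∅, E→{D, H}, G→∅; now {D, G, H}.
Read '0': D→{C, D}, G→{B, D, E}, H→∅; now {B, C, D, E}.
Read '2': B→{H}, C→{B, C, D}, D→∅, E→{C}; now {B, C, D, H}.
Read '0': B→{B, D, F}, C→{E, F}, D→{C, D}, H→∅; now {B, C, D, E, F}.
Read '2': B→{H}, C→{B, C, D}, D→∅, E→{C}, F→{S}; now {S, B, C, D, H}.
The final set {S, B, C, D, H} contains the accepting state B.

Yes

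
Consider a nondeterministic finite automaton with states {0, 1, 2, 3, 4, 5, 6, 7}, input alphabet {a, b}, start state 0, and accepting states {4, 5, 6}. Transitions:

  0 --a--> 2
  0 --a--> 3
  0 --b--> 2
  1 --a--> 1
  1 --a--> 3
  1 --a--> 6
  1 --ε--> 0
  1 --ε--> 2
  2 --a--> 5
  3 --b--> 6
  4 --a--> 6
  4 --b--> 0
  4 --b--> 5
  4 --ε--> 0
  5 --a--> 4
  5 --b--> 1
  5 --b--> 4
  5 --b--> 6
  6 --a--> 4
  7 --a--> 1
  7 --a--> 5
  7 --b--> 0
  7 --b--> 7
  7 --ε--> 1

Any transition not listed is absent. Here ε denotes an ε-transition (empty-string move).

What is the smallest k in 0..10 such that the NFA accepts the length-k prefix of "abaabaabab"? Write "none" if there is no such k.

2

Start in {0}.
Read 'a': {0} → {2, 3}.
Read 'b': {2, 3} → {6}.
None of the earlier sets intersect F, but {6} does.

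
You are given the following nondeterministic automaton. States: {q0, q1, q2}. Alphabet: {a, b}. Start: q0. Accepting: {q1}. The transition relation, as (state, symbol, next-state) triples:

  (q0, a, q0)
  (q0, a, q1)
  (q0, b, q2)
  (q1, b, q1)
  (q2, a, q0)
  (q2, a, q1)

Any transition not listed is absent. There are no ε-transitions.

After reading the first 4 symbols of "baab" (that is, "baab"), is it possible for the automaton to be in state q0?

No

Start in {q0}.
Read 'b': {q0} → {q2}.
Read 'a': {q2} → {q0, q1}.
Read 'a': {q0, q1} → {q0, q1}.
Read 'b': {q0, q1} → {q1, q2}.
State q0 is not in {q1, q2}.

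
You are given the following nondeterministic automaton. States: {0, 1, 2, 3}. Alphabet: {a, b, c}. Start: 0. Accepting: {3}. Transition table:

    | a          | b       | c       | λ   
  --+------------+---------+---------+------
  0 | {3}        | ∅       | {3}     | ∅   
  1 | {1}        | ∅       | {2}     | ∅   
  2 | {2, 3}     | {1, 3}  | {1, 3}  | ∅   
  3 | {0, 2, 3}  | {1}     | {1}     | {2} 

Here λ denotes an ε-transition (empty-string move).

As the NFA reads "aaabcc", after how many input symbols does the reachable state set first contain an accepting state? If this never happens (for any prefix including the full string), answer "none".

1

Start in {0}.
Read 'a': {0} → {2, 3}.
None of the earlier sets intersect F, but {2, 3} does.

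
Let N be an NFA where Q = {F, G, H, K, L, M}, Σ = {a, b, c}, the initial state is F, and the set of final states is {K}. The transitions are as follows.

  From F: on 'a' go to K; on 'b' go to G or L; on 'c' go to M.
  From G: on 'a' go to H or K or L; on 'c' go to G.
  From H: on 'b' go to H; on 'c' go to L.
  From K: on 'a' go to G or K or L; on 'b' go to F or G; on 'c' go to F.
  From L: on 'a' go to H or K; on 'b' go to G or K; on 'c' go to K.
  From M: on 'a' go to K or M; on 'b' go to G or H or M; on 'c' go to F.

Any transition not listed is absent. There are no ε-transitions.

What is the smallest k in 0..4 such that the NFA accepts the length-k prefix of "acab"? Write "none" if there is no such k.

1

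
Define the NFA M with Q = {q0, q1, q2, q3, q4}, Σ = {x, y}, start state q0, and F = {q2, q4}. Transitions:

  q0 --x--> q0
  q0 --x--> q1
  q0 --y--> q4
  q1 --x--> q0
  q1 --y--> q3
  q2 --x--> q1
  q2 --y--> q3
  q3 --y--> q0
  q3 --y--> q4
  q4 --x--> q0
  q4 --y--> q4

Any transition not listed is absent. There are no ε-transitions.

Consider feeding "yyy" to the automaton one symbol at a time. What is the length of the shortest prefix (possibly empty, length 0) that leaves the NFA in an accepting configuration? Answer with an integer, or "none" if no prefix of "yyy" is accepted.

Start in {q0}.
Read 'y': {q0} → {q4}.
None of the earlier sets intersect F, but {q4} does.

1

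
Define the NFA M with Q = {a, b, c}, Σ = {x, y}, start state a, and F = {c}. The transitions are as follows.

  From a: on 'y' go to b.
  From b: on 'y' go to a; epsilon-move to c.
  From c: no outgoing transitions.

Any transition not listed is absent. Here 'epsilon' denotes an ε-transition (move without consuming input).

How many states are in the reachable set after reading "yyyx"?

0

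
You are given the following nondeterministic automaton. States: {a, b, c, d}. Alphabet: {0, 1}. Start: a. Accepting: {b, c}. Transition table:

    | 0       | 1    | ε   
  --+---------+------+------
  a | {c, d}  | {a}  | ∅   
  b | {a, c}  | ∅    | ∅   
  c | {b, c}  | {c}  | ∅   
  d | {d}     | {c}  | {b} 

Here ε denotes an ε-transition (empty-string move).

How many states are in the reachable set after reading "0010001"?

2

Start in {a}.
Read '0': {a} → {b, c, d}.
Read '0': {b, c, d} → {a, b, c, d}.
Read '1': {a, b, c, d} → {a, c}.
Read '0': {a, c} → {b, c, d}.
Read '0': {b, c, d} → {a, b, c, d}.
Read '0': {a, b, c, d} → {a, b, c, d}.
Read '1': {a, b, c, d} → {a, c}.
That set has 2 states.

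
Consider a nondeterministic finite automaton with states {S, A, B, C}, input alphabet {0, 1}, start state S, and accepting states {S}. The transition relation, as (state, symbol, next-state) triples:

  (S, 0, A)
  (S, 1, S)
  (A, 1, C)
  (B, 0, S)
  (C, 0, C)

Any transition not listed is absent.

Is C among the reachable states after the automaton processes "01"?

Yes

Start in {S}.
Read '0': S→{A}; now {A}.
Read '1': A→{C}; now {C}.
State C is in {C}.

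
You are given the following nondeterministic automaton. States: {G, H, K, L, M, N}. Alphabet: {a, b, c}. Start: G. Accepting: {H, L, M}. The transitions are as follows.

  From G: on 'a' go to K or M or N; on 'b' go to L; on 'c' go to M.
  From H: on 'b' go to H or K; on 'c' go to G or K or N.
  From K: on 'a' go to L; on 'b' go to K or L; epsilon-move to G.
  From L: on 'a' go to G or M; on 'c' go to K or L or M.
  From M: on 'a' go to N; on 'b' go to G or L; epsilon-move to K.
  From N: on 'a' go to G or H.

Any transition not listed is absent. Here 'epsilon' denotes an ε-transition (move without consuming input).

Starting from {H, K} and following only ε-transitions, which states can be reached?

{G, H, K}

Begin with {H, K}.
ε-move K → G; add G.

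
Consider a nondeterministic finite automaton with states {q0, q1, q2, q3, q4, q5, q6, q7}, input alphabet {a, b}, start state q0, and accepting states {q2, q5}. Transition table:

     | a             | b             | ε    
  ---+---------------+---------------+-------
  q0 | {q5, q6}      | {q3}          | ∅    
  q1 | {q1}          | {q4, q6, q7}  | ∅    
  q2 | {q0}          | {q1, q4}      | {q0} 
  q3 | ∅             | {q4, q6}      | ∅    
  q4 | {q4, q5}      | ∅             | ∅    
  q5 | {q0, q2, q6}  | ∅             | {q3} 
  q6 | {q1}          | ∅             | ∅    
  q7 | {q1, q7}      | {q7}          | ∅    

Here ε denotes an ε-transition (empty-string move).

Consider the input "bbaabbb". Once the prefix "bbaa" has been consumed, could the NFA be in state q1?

Yes

Start in {q0}.
Read 'b': {q0} → {q3}.
Read 'b': {q3} → {q4, q6}.
Read 'a': {q4, q6} → {q1, q3, q4, q5}.
Read 'a': {q1, q3, q4, q5} → {q0, q1, q2, q3, q4, q5, q6}.
State q1 is in {q0, q1, q2, q3, q4, q5, q6}.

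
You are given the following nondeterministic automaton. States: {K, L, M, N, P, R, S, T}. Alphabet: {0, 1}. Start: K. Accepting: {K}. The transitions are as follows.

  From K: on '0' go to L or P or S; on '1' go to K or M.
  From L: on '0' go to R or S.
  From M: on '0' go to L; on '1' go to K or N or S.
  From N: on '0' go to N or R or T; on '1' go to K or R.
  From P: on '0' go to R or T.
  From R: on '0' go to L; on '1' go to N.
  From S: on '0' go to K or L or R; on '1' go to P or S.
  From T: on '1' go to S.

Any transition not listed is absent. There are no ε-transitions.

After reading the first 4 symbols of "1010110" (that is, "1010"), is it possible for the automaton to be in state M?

No

Start in {K}.
Read '1': K→{K, M}; now {K, M}.
Read '0': K→{L, P, S}, M→{L}; now {L, P, S}.
Read '1': L→∅, P→∅, S→{P, S}; now {P, S}.
Read '0': P→{R, T}, S→{K, L, R}; now {K, L, R, T}.
State M is not in {K, L, R, T}.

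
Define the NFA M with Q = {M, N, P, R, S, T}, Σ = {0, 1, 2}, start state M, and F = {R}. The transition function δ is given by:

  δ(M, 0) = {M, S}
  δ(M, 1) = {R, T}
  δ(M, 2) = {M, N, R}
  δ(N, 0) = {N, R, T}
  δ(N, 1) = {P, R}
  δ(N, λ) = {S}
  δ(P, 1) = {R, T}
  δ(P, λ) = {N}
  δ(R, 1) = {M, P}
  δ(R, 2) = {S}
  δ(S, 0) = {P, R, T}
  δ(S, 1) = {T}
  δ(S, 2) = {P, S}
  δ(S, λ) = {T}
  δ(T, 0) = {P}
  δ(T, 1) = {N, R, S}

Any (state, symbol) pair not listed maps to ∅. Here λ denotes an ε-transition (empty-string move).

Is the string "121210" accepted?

Yes

Start in {M}.
Read '1': {M} → {R, T}.
Read '2': {R, T} → {S, T}.
Read '1': {S, T} → {N, R, S, T}.
Read '2': {N, R, S, T} → {N, P, S, T}.
Read '1': {N, P, S, T} → {N, P, R, S, T}.
Read '0': {N, P, R, S, T} → {N, P, R, S, T}.
The final set {N, P, R, S, T} contains the accepting state R.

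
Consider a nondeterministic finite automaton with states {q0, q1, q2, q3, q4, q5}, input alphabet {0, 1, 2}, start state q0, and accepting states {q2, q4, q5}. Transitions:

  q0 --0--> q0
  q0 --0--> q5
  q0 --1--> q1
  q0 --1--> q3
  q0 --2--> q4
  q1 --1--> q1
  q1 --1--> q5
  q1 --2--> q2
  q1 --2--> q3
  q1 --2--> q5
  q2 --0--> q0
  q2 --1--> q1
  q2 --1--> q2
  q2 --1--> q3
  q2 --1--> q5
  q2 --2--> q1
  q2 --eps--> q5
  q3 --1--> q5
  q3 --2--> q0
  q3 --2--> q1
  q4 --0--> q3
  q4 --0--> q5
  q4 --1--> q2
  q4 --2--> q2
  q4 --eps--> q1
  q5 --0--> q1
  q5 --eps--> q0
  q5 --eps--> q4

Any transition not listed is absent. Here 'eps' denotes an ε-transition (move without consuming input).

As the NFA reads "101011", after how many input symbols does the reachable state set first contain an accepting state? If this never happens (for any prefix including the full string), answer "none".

Start in {q0}.
Read '1': {q0} → {q1, q3}.
Read '0': {q1, q3} → ∅.
The set is empty and remains empty for the remaining 4 symbols.
No reachable set along the way intersects F.

none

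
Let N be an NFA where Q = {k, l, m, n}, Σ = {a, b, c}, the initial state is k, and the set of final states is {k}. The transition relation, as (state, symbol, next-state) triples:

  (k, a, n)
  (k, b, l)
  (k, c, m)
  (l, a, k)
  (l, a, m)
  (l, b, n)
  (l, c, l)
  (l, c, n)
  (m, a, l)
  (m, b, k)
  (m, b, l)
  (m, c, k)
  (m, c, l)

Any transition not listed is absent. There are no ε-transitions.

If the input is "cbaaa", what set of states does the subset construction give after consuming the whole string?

{k, m}

Start in {k}.
Read 'c': k→{m}; now {m}.
Read 'b': m→{k, l}; now {k, l}.
Read 'a': k→{n}, l→{k, m}; now {k, m, n}.
Read 'a': k→{n}, m→{l}, n→∅; now {l, n}.
Read 'a': l→{k, m}, n→∅; now {k, m}.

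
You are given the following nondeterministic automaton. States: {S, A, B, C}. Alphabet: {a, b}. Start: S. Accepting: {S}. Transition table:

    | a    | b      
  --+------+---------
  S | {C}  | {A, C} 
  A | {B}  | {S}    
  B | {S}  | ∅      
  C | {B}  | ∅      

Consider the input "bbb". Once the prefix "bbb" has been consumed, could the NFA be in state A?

Start in {S}.
Read 'b': S→{A, C}; now {A, C}.
Read 'b': A→{S}, C→∅; now {S}.
Read 'b': S→{A, C}; now {A, C}.
State A is in {A, C}.

Yes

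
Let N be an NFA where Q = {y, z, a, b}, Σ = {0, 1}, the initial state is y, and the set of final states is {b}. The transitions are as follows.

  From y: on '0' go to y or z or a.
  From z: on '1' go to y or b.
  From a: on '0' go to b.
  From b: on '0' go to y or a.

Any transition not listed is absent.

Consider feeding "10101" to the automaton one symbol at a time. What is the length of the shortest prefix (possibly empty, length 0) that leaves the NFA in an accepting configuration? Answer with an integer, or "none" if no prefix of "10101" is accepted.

none

Start in {y}.
Read '1': {y} → ∅.
The set is empty and remains empty for the remaining 4 symbols.
No reachable set along the way intersects F.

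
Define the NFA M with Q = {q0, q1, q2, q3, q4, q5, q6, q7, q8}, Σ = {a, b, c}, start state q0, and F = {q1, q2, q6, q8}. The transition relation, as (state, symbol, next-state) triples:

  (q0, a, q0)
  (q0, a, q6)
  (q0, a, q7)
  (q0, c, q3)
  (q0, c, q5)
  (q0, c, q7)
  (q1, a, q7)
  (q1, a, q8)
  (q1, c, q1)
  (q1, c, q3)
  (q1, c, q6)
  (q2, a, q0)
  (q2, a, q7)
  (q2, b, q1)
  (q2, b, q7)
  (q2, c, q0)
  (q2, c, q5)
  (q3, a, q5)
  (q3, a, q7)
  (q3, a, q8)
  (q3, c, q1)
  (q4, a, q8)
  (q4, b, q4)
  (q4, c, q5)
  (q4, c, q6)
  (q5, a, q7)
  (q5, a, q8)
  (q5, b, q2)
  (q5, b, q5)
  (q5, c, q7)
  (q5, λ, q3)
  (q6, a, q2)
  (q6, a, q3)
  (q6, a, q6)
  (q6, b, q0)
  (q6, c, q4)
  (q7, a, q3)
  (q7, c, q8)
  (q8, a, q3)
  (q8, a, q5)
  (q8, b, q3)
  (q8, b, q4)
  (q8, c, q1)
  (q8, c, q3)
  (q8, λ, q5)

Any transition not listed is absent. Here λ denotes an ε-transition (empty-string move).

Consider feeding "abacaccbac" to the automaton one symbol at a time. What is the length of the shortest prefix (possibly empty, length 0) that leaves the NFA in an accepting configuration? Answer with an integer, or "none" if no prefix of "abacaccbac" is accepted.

1

Start in {q0}.
Read 'a': q0→{q0, q6, q7}; now {q0, q6, q7}.
None of the earlier sets intersect F, but {q0, q6, q7} does.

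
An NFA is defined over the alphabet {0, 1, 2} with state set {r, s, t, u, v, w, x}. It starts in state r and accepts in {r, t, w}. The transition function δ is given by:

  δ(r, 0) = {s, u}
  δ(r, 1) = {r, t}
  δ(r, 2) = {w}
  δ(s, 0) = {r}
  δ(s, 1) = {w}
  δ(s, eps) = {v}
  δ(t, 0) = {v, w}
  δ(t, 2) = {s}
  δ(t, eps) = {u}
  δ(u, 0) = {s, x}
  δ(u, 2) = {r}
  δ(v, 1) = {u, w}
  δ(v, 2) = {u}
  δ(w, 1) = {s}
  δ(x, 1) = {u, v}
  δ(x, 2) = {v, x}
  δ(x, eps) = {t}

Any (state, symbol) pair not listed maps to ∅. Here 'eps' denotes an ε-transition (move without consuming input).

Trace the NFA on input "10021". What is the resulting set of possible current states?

Start in {r}.
Read '1': r→{r, t}; union {r, t}; ε-closure = {r, t, u}.
Read '0': r→{s, u}, t→{v, w}, u→{s, x}; union {s, u, v, w, x}; ε-closure = {s, t, u, v, w, x}.
Read '0': s→{r}, t→{v, w}, u→{s, x}, v→∅, w→∅, x→∅; union {r, s, v, w, x}; ε-closure = {r, s, t, u, v, w, x}.
Read '2': r→{w}, s→∅, t→{s}, u→{r}, v→{u}, w→∅, x→{v, x}; union {r, s, u, v, w, x}; ε-closure = {r, s, t, u, v, w, x}.
Read '1': r→{r, t}, s→{w}, t→∅, u→∅, v→{u, w}, w→{s}, x→{u, v}; now {r, s, t, u, v, w}.

{r, s, t, u, v, w}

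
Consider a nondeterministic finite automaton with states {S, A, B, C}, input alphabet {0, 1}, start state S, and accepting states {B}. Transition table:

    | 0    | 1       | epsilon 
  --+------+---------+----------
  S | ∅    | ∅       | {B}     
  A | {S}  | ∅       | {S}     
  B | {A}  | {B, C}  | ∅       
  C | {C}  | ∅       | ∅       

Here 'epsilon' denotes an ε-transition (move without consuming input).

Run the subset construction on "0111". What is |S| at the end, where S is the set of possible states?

Start: ε-closure({S}) = {S, B}.
Read '0': S→∅, B→{A}; union {A}; ε-closure = {S, A, B}.
Read '1': S→∅, A→∅, B→{B, C}; now {B, C}.
Read '1': B→{B, C}, C→∅; now {B, C}.
Read '1': B→{B, C}, C→∅; now {B, C}.
That set has 2 states.

2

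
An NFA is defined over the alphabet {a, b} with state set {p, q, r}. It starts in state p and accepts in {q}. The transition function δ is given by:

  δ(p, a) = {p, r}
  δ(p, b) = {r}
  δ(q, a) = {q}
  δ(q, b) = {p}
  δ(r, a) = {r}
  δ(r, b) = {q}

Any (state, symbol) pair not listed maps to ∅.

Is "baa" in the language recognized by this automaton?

No

Start in {p}.
Read 'b': p→{r}; now {r}.
Read 'a': r→{r}; now {r}.
Read 'a': r→{r}; now {r}.
The final set {r} contains no accepting state.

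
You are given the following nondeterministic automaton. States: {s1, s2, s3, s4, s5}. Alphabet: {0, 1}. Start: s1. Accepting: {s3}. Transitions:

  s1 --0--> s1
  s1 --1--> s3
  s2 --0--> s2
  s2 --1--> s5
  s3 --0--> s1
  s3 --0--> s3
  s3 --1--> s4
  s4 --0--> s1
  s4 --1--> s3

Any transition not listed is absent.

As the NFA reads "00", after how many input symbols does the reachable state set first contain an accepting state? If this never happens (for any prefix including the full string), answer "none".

none

Start in {s1}.
Read '0': {s1} → {s1}.
Read '0': {s1} → {s1}.
No reachable set along the way intersects F.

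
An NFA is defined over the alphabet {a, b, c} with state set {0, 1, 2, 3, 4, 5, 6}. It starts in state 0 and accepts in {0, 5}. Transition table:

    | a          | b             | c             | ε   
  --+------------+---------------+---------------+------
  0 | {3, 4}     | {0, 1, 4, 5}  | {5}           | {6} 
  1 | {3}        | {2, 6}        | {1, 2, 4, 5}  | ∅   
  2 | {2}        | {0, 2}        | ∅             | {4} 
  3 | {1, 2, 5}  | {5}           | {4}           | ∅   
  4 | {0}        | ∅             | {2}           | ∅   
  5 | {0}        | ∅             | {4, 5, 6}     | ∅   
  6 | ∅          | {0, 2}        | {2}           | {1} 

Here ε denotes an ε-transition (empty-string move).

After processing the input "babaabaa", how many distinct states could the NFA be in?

Start: ε-closure({0}) = {0, 1, 6}.
Read 'b': 0→{0, 1, 4, 5}, 1→{2, 6}, 6→{0, 2}; now {0, 1, 2, 4, 5, 6}.
Read 'a': 0→{3, 4}, 1→{3}, 2→{2}, 4→{0}, 5→{0}, 6→∅; union {0, 2, 3, 4}; ε-closure = {0, 1, 2, 3, 4, 6}.
Read 'b': 0→{0, 1, 4, 5}, 1→{2, 6}, 2→{0, 2}, 3→{5}, 4→∅, 6→{0, 2}; now {0, 1, 2, 4, 5, 6}.
Read 'a': 0→{3, 4}, 1→{3}, 2→{2}, 4→{0}, 5→{0}, 6→∅; union {0, 2, 3, 4}; ε-closure = {0, 1, 2, 3, 4, 6}.
Read 'a': 0→{3, 4}, 1→{3}, 2→{2}, 3→{1, 2, 5}, 4→{0}, 6→∅; union {0, 1, 2, 3, 4, 5}; ε-closure = {0, 1, 2, 3, 4, 5, 6}.
Read 'b': 0→{0, 1, 4, 5}, 1→{2, 6}, 2→{0, 2}, 3→{5}, 4→∅, 5→∅, 6→{0, 2}; now {0, 1, 2, 4, 5, 6}.
Read 'a': 0→{3, 4}, 1→{3}, 2→{2}, 4→{0}, 5→{0}, 6→∅; union {0, 2, 3, 4}; ε-closure = {0, 1, 2, 3, 4, 6}.
Read 'a': 0→{3, 4}, 1→{3}, 2→{2}, 3→{1, 2, 5}, 4→{0}, 6→∅; union {0, 1, 2, 3, 4, 5}; ε-closure = {0, 1, 2, 3, 4, 5, 6}.
That set has 7 states.

7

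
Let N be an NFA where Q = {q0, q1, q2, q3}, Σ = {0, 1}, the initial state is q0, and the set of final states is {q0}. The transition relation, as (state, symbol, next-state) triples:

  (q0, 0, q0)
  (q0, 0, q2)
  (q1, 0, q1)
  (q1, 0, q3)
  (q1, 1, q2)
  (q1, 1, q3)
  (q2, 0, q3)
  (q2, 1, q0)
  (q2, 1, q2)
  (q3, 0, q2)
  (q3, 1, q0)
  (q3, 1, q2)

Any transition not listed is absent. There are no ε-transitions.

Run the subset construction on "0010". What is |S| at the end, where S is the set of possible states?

3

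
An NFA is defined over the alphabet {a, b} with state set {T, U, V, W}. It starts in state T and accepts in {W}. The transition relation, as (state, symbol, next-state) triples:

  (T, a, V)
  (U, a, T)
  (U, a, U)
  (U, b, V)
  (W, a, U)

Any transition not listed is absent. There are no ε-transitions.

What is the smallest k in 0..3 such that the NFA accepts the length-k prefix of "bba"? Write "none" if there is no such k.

none

Start in {T}.
Read 'b': T→∅; now ∅.
The set is empty and remains empty for the remaining 2 symbols.
No reachable set along the way intersects F.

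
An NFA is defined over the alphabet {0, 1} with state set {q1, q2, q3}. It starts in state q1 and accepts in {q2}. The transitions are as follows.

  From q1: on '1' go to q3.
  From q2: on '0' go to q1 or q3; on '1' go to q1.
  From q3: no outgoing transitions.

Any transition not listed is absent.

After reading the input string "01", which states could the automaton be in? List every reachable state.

Start in {q1}.
Read '0': {q1} → ∅.
The set is empty and remains empty for the remaining 1 symbol.

∅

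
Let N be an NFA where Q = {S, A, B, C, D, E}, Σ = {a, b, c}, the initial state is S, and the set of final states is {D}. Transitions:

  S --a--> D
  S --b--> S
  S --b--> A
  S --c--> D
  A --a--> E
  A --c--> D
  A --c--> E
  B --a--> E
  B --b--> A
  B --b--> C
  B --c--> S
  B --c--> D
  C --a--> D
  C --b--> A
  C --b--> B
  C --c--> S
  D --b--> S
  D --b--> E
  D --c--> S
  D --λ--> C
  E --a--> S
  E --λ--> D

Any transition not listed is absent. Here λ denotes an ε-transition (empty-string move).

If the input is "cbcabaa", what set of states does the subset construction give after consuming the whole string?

Start in {S}.
Read 'c': S→{D}; union {D}; ε-closure = {C, D}.
Read 'b': C→{A, B}, D→{S, E}; union {S, A, B, E}; ε-closure = {S, A, B, C, D, E}.
Read 'c': S→{D}, A→{D, E}, B→{S, D}, C→{S}, D→{S}, E→∅; union {S, D, E}; ε-closure = {S, C, D, E}.
Read 'a': S→{D}, C→{D}, D→∅, E→{S}; union {S, D}; ε-closure = {S, C, D}.
Read 'b': S→{S, A}, C→{A, B}, D→{S, E}; union {S, A, B, E}; ε-closure = {S, A, B, C, D, E}.
Read 'a': S→{D}, A→{E}, B→{E}, C→{D}, D→∅, E→{S}; union {S, D, E}; ε-closure = {S, C, D, E}.
Read 'a': S→{D}, C→{D}, D→∅, E→{S}; union {S, D}; ε-closure = {S, C, D}.

{S, C, D}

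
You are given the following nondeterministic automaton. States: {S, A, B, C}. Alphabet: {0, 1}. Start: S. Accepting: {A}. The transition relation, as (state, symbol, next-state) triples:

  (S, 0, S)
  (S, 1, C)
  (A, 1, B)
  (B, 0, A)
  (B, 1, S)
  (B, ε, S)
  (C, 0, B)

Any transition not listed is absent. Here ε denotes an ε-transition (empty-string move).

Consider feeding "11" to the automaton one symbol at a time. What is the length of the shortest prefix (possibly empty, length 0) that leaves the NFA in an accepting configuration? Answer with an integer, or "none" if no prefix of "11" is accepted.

Start in {S}.
Read '1': S→{C}; now {C}.
Read '1': C→∅; now ∅.
No reachable set along the way intersects F.

none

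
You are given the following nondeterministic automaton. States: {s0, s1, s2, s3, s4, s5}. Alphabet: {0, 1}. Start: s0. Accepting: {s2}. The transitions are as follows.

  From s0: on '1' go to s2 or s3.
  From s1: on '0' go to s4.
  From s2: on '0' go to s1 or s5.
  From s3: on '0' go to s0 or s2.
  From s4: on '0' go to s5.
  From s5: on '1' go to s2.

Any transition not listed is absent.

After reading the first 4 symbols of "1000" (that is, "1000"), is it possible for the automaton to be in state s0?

No

Start in {s0}.
Read '1': {s0} → {s2, s3}.
Read '0': {s2, s3} → {s0, s1, s2, s5}.
Read '0': {s0, s1, s2, s5} → {s1, s4, s5}.
Read '0': {s1, s4, s5} → {s4, s5}.
State s0 is not in {s4, s5}.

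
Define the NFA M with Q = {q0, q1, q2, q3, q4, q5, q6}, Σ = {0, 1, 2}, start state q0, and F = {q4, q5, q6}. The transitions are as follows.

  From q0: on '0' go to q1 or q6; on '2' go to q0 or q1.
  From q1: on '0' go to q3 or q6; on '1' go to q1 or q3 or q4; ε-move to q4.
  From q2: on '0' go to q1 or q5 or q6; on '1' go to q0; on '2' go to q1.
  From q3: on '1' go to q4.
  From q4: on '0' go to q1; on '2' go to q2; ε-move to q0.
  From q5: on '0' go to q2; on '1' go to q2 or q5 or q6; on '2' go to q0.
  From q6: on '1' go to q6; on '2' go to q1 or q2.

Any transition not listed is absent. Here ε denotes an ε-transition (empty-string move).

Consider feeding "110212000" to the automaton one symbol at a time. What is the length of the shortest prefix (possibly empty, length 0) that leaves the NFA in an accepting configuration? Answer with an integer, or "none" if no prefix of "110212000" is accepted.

none

Start in {q0}.
Read '1': q0→∅; now ∅.
The set is empty and remains empty for the remaining 8 symbols.
No reachable set along the way intersects F.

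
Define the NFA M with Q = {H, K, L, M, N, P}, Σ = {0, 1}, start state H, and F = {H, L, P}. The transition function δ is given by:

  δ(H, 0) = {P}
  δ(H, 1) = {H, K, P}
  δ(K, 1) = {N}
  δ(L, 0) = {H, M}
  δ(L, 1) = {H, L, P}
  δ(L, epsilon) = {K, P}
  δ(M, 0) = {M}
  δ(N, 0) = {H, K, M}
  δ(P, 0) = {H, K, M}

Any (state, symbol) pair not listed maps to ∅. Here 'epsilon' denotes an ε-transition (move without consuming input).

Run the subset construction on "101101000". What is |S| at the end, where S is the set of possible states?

Start in {H}.
Read '1': H→{H, K, P}; now {H, K, P}.
Read '0': H→{P}, K→∅, P→{H, K, M}; now {H, K, M, P}.
Read '1': H→{H, K, P}, K→{N}, M→∅, P→∅; now {H, K, N, P}.
Read '1': H→{H, K, P}, K→{N}, N→∅, P→∅; now {H, K, N, P}.
Read '0': H→{P}, K→∅, N→{H, K, M}, P→{H, K, M}; now {H, K, M, P}.
Read '1': H→{H, K, P}, K→{N}, M→∅, P→∅; now {H, K, N, P}.
Read '0': H→{P}, K→∅, N→{H, K, M}, P→{H, K, M}; now {H, K, M, P}.
Read '0': H→{P}, K→∅, M→{M}, P→{H, K, M}; now {H, K, M, P}.
Read '0': H→{P}, K→∅, M→{M}, P→{H, K, M}; now {H, K, M, P}.
That set has 4 states.

4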